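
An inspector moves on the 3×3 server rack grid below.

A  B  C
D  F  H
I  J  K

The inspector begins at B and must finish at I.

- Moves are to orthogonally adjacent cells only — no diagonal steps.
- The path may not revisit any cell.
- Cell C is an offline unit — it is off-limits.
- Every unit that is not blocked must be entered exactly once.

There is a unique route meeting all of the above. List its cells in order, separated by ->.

Need to visit all 8 open cells exactly once, starting at B and ending at I.
Cell K has only two open neighbours (H and J), so the path must pass straight through it: one of those is the cell it's entered from and the other is where it exits.
Route from B: left to A, down to D, 2× right (reaching H), down to K, 2× left (reaching I) — 7 moves in all.
Check: all 8 open cells covered.

B -> A -> D -> F -> H -> K -> J -> I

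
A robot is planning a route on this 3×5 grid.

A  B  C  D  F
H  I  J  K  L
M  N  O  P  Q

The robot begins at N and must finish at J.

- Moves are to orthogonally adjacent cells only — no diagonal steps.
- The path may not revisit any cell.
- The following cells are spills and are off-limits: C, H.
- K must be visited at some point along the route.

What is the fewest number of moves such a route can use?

4

Any route passes through K somewhere between N and J. Summing Manhattan distances along the two legs (N → K → J) gives a lower bound of 3 + 1 = 4 moves.
A route of 4 moves achieves this: N → O → P → K → J.
Since 4 matches the lower bound, it is optimal.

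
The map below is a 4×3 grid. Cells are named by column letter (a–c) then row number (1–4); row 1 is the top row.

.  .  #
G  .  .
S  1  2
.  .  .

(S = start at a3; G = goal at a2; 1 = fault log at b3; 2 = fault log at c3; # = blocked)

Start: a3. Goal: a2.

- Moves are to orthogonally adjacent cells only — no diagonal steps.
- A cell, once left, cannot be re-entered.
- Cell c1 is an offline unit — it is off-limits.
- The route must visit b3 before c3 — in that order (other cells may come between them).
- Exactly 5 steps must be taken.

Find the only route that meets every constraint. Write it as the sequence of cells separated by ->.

a3 -> b3 -> c3 -> c2 -> b2 -> a2

The waypoints must appear in the order b3, c3, with no cell reused.
Route from a3: right 2 to c3, up 1 to c2, left 2 to a2 — 5 moves in all.
Check: order respected (1 at step 1, 2 at step 2); 5 moves as required.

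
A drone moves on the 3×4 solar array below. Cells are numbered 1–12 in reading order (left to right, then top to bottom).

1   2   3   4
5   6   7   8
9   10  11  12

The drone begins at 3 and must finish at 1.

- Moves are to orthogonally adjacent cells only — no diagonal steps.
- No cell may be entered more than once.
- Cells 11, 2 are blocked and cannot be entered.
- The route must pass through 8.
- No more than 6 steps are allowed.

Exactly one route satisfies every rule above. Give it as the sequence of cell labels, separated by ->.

3 -> 4 -> 8 -> 7 -> 6 -> 5 -> 1

Any route must reach 8 and still end at 1 within 6 moves, so the order of the required stops is forced.
Route from 3: right 1 to 4, down 1 to 8, left 3 to 5, up 1 to 1 — 6 moves in all.
Check: all required cells visited; 6 ≤ 6 moves.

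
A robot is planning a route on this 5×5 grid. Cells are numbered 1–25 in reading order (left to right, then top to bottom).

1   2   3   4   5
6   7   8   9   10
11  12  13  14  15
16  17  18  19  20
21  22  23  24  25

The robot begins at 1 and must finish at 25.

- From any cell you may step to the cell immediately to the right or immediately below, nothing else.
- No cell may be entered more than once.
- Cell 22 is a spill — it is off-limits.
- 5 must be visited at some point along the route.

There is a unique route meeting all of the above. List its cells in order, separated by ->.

1 -> 2 -> 3 -> 4 -> 5 -> 10 -> 15 -> 20 -> 25

Moves only go right or down, so the column and row indices never decrease.
Route from 1: right 4 to 5, down 4 to 25 — 8 moves in all.
Check: all required cells visited.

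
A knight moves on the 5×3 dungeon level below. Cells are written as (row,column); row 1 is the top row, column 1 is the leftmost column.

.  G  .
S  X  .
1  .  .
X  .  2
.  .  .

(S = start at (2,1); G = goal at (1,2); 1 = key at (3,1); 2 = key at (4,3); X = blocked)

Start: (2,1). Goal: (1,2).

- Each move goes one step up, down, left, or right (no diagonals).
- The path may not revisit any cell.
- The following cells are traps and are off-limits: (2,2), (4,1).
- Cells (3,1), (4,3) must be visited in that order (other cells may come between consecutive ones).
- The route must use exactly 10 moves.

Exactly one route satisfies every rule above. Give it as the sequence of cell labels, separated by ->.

The waypoints must appear in the order (3,1), (4,3), with no cell reused.
Route from (2,1): down 1 to (3,1), right 1 to (3,2), down 2 to (5,2), right 1 to (5,3), up 4 to (1,3), left 1 to (1,2) — 10 moves in all.
Check: order respected (1 at step 1, 2 at step 6); 10 moves as required.

(2,1) -> (3,1) -> (3,2) -> (4,2) -> (5,2) -> (5,3) -> (4,3) -> (3,3) -> (2,3) -> (1,3) -> (1,2)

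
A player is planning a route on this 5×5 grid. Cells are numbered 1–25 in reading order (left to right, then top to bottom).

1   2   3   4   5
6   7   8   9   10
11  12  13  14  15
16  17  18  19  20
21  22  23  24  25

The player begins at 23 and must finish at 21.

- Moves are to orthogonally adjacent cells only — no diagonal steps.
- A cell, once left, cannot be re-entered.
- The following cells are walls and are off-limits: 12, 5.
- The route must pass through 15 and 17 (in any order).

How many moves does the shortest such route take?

10

Any route passes through 15 and 17 in some order between 23 and 21. Summing Manhattan distances along each leg and taking the cheapest ordering (23 → 15 → 17 → 21) gives a lower bound of 4 + 4 + 2 = 10 moves.
A route of 10 moves achieves this: 23 → 24 → 19 → 20 → 15 → 14 → 13 → 18 → 17 → 22 → 21.
Since 10 matches the lower bound, it is optimal.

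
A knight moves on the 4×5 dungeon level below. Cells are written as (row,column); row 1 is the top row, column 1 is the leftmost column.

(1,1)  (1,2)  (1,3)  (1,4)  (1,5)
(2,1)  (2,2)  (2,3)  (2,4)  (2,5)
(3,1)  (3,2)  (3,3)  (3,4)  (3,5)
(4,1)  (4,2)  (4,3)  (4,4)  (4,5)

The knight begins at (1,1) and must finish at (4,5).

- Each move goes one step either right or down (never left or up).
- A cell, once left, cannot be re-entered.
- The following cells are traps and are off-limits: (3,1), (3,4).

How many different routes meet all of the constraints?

12

A right/down-only route from (1,1) to (4,5) makes exactly 3 down-moves and 4 right-moves in some order.
With no other constraints that would be C(7,3) = 35 routes.
Subtract routes through each blocked cell (inclusion–exclusion for overlaps): − through (3,1): 5 − through (3,4): 20 + through (3,1)&(3,4): 2 → 12.
That gives 12 routes.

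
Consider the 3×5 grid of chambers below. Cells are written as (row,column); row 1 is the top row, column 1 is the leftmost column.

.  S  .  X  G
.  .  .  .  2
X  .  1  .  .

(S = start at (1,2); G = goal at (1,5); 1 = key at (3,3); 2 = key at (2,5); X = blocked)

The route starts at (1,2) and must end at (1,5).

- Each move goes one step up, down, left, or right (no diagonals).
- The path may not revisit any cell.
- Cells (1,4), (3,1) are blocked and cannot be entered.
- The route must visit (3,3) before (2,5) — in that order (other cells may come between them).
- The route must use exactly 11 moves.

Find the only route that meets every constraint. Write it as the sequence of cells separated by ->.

The waypoints must appear in the order (3,3), (2,5), with no cell reused.
Route from (1,2): left 1 to (1,1), down 1 to (2,1), right 1 to (2,2), down 1 to (3,2), right 1 to (3,3), up 1 to (2,3), right 1 to (2,4), down 1 to (3,4), right 1 to (3,5), up 2 to (1,5) — 11 moves in all.
Check: order respected (1 at step 5, 2 at step 10); 11 moves as required.

(1,2) -> (1,1) -> (2,1) -> (2,2) -> (3,2) -> (3,3) -> (2,3) -> (2,4) -> (3,4) -> (3,5) -> (2,5) -> (1,5)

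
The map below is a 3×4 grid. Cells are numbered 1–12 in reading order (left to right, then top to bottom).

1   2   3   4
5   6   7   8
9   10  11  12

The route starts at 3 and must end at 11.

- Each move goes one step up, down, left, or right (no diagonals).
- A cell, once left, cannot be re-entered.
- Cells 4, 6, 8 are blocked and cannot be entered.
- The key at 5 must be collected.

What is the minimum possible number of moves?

6

Any route passes through 5 somewhere between 3 and 11. Summing Manhattan distances along the two legs (3 → 5 → 11) gives a lower bound of 3 + 3 = 6 moves.
A route of 6 moves achieves this: 3 → 2 → 1 → 5 → 9 → 10 → 11.
Since 6 matches the lower bound, it is optimal.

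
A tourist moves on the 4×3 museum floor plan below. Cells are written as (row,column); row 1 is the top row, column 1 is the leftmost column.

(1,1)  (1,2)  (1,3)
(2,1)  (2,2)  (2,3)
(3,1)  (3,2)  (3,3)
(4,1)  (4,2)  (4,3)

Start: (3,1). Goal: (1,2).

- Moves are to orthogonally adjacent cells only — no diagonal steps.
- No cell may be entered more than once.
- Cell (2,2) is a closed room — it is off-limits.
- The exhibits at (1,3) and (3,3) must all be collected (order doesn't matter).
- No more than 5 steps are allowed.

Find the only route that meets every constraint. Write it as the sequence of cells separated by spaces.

(3,1) (3,2) (3,3) (2,3) (1,3) (1,2)

Any route must reach (1,3) and (3,3) and still end at (1,2) within 5 moves, so the order of the required stops is forced.
Route from (3,1): 2× right (reaching (3,3)), 2× up (reaching (1,3)), left to (1,2) — 5 moves in all.
Check: all required cells visited; 5 ≤ 5 moves.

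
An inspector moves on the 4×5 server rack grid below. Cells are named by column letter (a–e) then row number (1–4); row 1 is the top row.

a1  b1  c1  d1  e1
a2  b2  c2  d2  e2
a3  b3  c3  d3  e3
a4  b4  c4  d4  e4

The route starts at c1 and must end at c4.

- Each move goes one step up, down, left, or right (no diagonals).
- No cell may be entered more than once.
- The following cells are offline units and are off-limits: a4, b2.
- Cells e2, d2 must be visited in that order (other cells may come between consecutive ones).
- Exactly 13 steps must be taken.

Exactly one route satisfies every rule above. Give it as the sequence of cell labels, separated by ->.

The waypoints must appear in the order e2, d2, with no cell reused.
Route from c1: 2× right (reaching e1), 3× down (reaching e4), left to d4, 2× up (reaching d2), left to c2, down to c3, left to b3, down to b4, right to c4 — 13 moves in all.
Check: order respected (e2 at step 3, d2 at step 8); 13 moves as required.

c1 -> d1 -> e1 -> e2 -> e3 -> e4 -> d4 -> d3 -> d2 -> c2 -> c3 -> b3 -> b4 -> c4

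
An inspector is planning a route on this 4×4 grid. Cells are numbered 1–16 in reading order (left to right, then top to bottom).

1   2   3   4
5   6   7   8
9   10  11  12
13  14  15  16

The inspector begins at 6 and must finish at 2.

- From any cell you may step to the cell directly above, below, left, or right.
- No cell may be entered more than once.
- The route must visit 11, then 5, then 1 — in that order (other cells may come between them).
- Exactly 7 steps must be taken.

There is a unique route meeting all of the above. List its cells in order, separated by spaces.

The waypoints must appear in the order 11, 5, 1, with no cell reused.
Route from 6: right to 7, down to 11, 2× left (reaching 9), 2× up (reaching 1), right to 2 — 7 moves in all.
Check: order respected (11 at step 2, 5 at step 5, 1 at step 6); 7 moves as required.

6 7 11 10 9 5 1 2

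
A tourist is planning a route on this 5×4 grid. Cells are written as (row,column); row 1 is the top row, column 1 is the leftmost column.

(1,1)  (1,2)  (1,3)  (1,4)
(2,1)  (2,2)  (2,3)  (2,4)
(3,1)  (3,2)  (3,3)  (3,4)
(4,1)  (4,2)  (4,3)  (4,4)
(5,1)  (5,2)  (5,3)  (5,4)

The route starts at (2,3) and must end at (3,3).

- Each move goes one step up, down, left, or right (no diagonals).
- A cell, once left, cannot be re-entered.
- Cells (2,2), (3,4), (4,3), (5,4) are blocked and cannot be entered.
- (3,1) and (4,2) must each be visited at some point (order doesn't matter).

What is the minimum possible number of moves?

9

Any route passes through (3,1) and (4,2) in some order between (2,3) and (3,3). Summing Manhattan distances along each leg and taking the cheapest ordering ((2,3) → (3,1) → (4,2) → (3,3)) gives a lower bound of 3 + 2 + 2 = 7 moves.
The shortest route satisfying every rule uses 9 moves: (2,3) → (1,3) → (1,2) → (1,1) → (2,1) → (3,1) → (4,1) → (4,2) → (3,2) → (3,3).
The bound of 7 isn't tight here; checking systematically, no route of length 7 through 8 satisfies every constraint, so 9 is the minimum.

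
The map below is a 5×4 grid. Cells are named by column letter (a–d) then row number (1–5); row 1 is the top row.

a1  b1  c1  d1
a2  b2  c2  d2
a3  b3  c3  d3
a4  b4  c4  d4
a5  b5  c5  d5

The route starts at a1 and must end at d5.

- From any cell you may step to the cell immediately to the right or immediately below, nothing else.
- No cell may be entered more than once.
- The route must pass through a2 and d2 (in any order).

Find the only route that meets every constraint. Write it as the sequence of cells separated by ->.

Moves only go right or down, so the column and row indices never decrease.
Route from a1: down to a2, 3× right (reaching d2), 3× down (reaching d5) — 7 moves in all.
Check: all required cells visited.

a1 -> a2 -> b2 -> c2 -> d2 -> d3 -> d4 -> d5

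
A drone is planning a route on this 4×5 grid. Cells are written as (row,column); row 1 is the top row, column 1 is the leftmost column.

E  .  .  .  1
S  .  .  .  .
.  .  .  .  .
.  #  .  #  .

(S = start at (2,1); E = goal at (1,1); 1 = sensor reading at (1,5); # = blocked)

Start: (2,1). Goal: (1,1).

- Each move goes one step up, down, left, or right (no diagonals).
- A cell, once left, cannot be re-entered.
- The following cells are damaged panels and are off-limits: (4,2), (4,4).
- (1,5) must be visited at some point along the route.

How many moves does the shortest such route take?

9

Any route passes through (1,5) somewhere between (2,1) and (1,1). Summing Manhattan distances along the two legs ((2,1) → (1,5) → (1,1)) gives a lower bound of 5 + 4 = 9 moves.
A route of 9 moves achieves this: (2,1) → (2,2) → (2,3) → (2,4) → (2,5) → (1,5) → (1,4) → (1,3) → (1,2) → (1,1).
Since 9 matches the lower bound, it is optimal.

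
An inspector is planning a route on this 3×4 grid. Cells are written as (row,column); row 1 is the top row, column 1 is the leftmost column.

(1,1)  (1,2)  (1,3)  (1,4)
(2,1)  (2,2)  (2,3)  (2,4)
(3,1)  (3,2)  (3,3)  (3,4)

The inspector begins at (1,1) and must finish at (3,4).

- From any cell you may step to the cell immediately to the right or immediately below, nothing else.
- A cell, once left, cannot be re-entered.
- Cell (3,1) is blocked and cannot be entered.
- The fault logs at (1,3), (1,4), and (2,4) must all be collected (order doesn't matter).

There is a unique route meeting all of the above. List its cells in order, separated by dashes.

(1,1) - (1,2) - (1,3) - (1,4) - (2,4) - (3,4)

Moves only go right or down, so the column and row indices never decrease.
Route from (1,1): 3× right (reaching (1,4)), 2× down (reaching (3,4)) — 5 moves in all.
Check: all required cells visited.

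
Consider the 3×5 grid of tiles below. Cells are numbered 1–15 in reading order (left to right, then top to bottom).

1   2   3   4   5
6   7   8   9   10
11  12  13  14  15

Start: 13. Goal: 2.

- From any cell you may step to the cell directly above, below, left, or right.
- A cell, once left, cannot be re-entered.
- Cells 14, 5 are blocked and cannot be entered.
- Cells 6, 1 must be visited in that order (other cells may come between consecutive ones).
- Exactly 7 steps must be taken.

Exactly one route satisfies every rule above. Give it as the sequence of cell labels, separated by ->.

13 -> 8 -> 7 -> 12 -> 11 -> 6 -> 1 -> 2

The waypoints must appear in the order 6, 1, with no cell reused.
Route from 13: up to 8, left to 7, down to 12, left to 11, 2× up (reaching 1), right to 2 — 7 moves in all.
Check: order respected (6 at step 5, 1 at step 6); 7 moves as required.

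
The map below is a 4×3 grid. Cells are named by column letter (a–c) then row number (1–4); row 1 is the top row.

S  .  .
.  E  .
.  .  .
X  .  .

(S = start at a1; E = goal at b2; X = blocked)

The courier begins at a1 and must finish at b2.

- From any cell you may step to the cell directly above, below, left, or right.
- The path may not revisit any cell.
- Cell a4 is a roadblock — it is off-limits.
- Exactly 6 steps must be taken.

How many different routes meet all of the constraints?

2

Need simple routes of exactly 6 moves from a1 to b2 (Manhattan distance 2, so 2 moves are spent on a detour and 2 undoing it).
Enumerating: a1 a2 a3 b3 c3 c2 b2 | a1 b1 c1 c2 c3 b3 b2.
That gives 2 routes.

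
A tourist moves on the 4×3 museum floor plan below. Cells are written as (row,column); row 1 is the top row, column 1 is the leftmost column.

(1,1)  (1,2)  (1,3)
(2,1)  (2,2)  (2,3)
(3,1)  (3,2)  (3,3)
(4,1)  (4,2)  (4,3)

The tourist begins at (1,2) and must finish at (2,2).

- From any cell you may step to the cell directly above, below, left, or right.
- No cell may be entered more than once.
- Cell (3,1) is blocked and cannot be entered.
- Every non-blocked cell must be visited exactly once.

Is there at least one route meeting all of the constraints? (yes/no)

Cell (4,1) has only one open neighbour but is neither the start nor the goal, so a Hamiltonian route would have to both enter and leave it through the same neighbour — impossible without revisiting.

no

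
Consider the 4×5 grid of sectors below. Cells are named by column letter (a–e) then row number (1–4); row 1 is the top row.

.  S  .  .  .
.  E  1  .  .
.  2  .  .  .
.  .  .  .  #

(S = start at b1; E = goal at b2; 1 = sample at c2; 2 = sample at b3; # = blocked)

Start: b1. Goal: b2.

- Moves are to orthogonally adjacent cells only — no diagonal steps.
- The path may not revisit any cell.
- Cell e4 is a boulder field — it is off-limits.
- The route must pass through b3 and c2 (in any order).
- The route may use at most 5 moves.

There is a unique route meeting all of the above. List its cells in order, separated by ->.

The budget equals the shortest possible length, so every move has to be on a shortest route through the required cells.
Route from b1: right 1 to c1, down 2 to c3, left 1 to b3, up 1 to b2 — 5 moves in all.
Check: all required cells visited; 5 ≤ 5 moves.

b1 -> c1 -> c2 -> c3 -> b3 -> b2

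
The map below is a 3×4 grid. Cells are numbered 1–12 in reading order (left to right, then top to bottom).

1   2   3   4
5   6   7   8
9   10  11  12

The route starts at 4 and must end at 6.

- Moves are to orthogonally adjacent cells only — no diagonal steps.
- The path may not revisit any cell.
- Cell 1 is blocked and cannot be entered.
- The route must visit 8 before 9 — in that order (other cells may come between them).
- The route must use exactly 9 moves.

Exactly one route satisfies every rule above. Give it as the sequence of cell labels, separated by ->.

The waypoints must appear in the order 8, 9, with no cell reused.
Route from 4: left 1 to 3, down 1 to 7, right 1 to 8, down 1 to 12, left 3 to 9, up 1 to 5, right 1 to 6 — 9 moves in all.
Check: order respected (8 at step 3, 9 at step 7); 9 moves as required.

4 -> 3 -> 7 -> 8 -> 12 -> 11 -> 10 -> 9 -> 5 -> 6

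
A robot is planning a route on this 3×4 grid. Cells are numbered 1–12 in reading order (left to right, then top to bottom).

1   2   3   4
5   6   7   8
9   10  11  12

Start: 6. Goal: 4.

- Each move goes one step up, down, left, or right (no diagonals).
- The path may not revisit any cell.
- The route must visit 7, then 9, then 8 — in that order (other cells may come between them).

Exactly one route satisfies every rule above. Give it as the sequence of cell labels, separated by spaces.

The waypoints must appear in the order 7, 9, 8, with no cell reused.
Route from 6: right to 7, up to 3, 2× left (reaching 1), 2× down (reaching 9), 3× right (reaching 12), 2× up (reaching 4) — 11 moves in all.
Check: order respected (7 at step 1, 9 at step 6, 8 at step 10).

6 7 3 2 1 5 9 10 11 12 8 4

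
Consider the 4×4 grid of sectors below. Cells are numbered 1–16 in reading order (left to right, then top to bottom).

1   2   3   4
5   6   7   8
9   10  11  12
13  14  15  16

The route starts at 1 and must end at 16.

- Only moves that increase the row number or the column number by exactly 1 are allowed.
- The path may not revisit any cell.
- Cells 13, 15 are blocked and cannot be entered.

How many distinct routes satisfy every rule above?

10

A right/down-only route from 1 to 16 makes exactly 3 down-moves and 3 right-moves in some order.
With no other constraints that would be C(6,3) = 20 routes.
Subtract routes through each blocked cell (inclusion–exclusion for overlaps): − through 13: 1 − through 15: 10 + through 13&15: 1 → 10.
That gives 10 routes.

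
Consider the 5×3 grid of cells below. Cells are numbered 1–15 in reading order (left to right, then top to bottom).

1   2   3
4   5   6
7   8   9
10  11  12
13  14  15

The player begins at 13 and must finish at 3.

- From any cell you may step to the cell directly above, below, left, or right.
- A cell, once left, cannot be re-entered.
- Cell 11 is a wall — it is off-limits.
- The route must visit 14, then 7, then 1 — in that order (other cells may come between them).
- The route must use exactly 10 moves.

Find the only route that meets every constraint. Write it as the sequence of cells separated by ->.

The waypoints must appear in the order 14, 7, 1, with no cell reused.
Route from 13: right 2 to 15, up 2 to 9, left 2 to 7, up 2 to 1, right 2 to 3 — 10 moves in all.
Check: order respected (14 at step 1, 7 at step 6, 1 at step 8); 10 moves as required.

13 -> 14 -> 15 -> 12 -> 9 -> 8 -> 7 -> 4 -> 1 -> 2 -> 3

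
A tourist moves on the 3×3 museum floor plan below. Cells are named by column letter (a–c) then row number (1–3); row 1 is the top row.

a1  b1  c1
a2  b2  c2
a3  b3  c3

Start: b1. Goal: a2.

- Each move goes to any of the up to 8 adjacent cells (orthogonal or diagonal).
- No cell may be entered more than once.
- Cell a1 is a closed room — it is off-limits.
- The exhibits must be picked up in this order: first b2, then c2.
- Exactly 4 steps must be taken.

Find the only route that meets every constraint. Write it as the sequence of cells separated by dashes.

The waypoints must appear in the order b2, c2, with no cell reused.
Route from b1: down 1 to b2, right 1 to c2, down-left 1 to b3, up-left 1 to a2 — 4 moves in all.
Check: order respected (b2 at step 1, c2 at step 2); 4 moves as required.

b1 - b2 - c2 - b3 - a2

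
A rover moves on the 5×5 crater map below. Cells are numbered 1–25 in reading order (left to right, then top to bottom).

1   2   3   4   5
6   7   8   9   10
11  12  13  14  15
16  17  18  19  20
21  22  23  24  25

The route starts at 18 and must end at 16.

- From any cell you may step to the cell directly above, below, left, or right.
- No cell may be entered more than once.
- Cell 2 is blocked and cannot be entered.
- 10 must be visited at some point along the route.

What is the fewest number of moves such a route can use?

10

Any route passes through 10 somewhere between 18 and 16. Summing Manhattan distances along the two legs (18 → 10 → 16) gives a lower bound of 4 + 6 = 10 moves.
A route of 10 moves achieves this: 18 → 13 → 14 → 15 → 10 → 9 → 8 → 7 → 12 → 17 → 16.
Since 10 matches the lower bound, it is optimal.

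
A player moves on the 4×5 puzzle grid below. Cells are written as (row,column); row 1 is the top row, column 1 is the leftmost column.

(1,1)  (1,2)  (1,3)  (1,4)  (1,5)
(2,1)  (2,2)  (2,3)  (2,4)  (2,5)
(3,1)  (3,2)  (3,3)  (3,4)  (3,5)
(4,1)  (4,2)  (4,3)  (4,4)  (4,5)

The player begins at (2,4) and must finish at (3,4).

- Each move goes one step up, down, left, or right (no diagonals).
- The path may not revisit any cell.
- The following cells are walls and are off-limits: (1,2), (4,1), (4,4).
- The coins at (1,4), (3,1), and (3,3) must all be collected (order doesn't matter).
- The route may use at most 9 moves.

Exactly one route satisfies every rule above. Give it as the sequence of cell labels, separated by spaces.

(2,4) (1,4) (1,3) (2,3) (2,2) (2,1) (3,1) (3,2) (3,3) (3,4)

Any route must reach (1,4), (3,1), and (3,3) and still end at (3,4) within 9 moves, so the order of the required stops is forced.
Route from (2,4): up 1 to (1,4), left 1 to (1,3), down 1 to (2,3), left 2 to (2,1), down 1 to (3,1), right 3 to (3,4) — 9 moves in all.
Check: all required cells visited; 9 ≤ 9 moves.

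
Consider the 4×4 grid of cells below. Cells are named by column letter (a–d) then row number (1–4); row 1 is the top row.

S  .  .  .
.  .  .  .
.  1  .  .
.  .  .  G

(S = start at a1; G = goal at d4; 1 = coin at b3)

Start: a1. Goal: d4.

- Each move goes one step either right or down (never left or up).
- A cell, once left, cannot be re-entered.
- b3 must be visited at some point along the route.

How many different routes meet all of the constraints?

A right/down-only route from a1 to d4 makes exactly 3 down-moves and 3 right-moves in some order.
With no other constraints that would be C(6,3) = 20 routes.
Split at b3 and multiply the segment counts: a1→b3: 3; b3→d4: 3; product = 9.
That gives 9 routes.

9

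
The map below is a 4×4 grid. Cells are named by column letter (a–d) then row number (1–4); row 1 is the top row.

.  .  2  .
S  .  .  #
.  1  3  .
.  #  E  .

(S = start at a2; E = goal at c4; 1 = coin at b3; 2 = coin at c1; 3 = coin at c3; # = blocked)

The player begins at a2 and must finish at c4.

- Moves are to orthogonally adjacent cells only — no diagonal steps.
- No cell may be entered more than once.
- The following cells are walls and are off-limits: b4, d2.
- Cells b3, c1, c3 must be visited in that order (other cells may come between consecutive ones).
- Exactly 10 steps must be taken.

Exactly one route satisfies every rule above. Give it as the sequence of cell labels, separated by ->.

a2 -> a3 -> b3 -> b2 -> b1 -> c1 -> c2 -> c3 -> d3 -> d4 -> c4

The waypoints must appear in the order b3, c1, c3, with no cell reused.
Route from a2: down 1 to a3, right 1 to b3, up 2 to b1, right 1 to c1, down 2 to c3, right 1 to d3, down 1 to d4, left 1 to c4 — 10 moves in all.
Check: order respected (1 at step 2, 2 at step 5, 3 at step 7); 10 moves as required.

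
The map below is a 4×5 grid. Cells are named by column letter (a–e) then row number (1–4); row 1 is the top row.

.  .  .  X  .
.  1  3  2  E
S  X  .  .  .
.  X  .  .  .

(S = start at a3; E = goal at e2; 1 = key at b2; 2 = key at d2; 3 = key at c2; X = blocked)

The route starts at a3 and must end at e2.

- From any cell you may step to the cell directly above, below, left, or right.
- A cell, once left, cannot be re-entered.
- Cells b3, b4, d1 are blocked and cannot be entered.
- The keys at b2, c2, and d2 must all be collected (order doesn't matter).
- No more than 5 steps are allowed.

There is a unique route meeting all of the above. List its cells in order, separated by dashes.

The 5-move cap with required stops at b2, c2, d2 leaves no slack for detours.
Route from a3: up to a2, 4× right (reaching e2) — 5 moves in all.
Check: all required cells visited; 5 ≤ 5 moves.

a3 - a2 - b2 - c2 - d2 - e2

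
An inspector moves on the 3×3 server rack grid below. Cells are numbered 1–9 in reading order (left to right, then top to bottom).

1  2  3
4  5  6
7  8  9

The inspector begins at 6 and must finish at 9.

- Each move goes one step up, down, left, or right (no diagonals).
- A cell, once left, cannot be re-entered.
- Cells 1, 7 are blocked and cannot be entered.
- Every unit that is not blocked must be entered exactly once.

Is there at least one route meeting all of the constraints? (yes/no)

Cell 4 has only one open neighbour but is neither the start nor the goal, so a Hamiltonian route would have to both enter and leave it through the same neighbour — impossible without revisiting.

no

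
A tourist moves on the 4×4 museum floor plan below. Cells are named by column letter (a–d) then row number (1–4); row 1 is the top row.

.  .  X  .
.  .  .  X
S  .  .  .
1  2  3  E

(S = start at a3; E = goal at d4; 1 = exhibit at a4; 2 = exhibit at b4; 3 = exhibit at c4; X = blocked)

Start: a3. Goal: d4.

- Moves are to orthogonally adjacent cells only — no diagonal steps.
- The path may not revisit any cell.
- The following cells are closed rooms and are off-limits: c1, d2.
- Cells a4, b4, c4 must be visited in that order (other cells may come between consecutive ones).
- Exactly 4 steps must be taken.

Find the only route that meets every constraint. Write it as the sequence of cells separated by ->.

The waypoints must appear in the order a4, b4, c4, with no cell reused.
Route from a3: down to a4, 3× right (reaching d4) — 4 moves in all.
Check: order respected (1 at step 1, 2 at step 2, 3 at step 3); 4 moves as required.

a3 -> a4 -> b4 -> c4 -> d4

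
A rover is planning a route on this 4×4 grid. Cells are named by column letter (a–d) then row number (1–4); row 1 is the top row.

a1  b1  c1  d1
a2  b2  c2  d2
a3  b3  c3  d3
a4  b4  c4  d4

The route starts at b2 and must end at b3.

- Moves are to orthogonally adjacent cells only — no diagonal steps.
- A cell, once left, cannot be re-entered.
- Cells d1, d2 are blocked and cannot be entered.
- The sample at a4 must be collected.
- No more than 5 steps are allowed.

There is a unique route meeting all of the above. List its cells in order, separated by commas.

Any route must reach a4 and still end at b3 within 5 moves, so the order of the required stops is forced.
Route from b2: left 1 to a2, down 2 to a4, right 1 to b4, up 1 to b3 — 5 moves in all.
Check: all required cells visited; 5 ≤ 5 moves.

b2, a2, a3, a4, b4, b3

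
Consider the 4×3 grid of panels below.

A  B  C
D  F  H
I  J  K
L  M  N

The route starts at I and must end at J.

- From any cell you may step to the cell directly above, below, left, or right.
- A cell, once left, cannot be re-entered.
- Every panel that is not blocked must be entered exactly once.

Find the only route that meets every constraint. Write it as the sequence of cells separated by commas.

Need to visit all 12 open cells exactly once, starting at I and ending at J.
Cell N has only two open neighbours (K and M), so the path must pass straight through it: one of those is the cell it's entered from and the other is where it exits.
Route from I: down 1 to L, right 2 to N, up 3 to C, left 2 to A, down 1 to D, right 1 to F, down 1 to J — 11 moves in all.
Check: all 12 open cells covered.

I, L, M, N, K, H, C, B, A, D, F, J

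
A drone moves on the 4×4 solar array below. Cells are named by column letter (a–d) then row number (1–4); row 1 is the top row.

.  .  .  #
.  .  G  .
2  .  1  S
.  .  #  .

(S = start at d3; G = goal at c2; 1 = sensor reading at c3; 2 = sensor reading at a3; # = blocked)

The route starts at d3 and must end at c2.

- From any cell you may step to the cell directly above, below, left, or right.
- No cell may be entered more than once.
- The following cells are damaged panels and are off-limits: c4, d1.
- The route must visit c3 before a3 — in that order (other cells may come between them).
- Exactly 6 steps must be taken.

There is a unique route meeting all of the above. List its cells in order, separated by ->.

The waypoints must appear in the order c3, a3, with no cell reused.
Route from d3: left 3 to a3, up 1 to a2, right 2 to c2 — 6 moves in all.
Check: order respected (1 at step 1, 2 at step 3); 6 moves as required.

d3 -> c3 -> b3 -> a3 -> a2 -> b2 -> c2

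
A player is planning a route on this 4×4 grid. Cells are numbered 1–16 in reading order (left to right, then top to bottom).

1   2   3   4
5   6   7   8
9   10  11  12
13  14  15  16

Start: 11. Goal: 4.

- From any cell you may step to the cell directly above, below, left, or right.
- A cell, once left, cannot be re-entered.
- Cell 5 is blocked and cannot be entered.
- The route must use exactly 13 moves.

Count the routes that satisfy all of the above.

Need simple routes of exactly 13 moves from 11 to 4 (Manhattan distance 3, so 5 moves are spent on a detour and 5 undoing it).
Enumerating: 11 7 3 2 6 10 9 13 14 15 16 12 8 4 | 11 7 8 12 16 15 14 13 9 10 6 2 3 4 | 11 10 9 13 14 15 16 12 8 7 6 2 3 4 | 11 12 16 15 14 13 9 10 6 2 3 7 8 4.
That gives 4 routes.

4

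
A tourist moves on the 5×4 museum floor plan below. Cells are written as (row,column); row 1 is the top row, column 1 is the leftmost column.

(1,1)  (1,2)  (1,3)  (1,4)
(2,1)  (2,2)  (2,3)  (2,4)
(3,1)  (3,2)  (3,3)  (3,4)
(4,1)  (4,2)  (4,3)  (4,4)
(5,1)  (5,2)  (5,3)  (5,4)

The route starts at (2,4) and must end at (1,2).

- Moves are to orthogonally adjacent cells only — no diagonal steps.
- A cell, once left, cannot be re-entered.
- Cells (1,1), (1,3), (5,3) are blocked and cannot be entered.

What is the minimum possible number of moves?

3

The Manhattan distance from (2,4) to (1,2) is |2−1| + |4−2| = 3, so at least 3 moves are needed.
A route of 3 moves achieves this: (2,4) → (2,3) → (2,2) → (1,2).
Since 3 matches the lower bound, it is optimal.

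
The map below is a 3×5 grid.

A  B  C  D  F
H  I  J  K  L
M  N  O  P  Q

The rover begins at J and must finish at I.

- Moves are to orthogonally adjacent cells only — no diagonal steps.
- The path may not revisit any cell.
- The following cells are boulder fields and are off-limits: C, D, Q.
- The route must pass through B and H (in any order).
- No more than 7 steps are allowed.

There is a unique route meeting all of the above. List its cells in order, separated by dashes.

J - O - N - M - H - A - B - I

Any route must reach B and H and still end at I within 7 moves, so the order of the required stops is forced.
Route from J: down 1 to O, left 2 to M, up 2 to A, right 1 to B, down 1 to I — 7 moves in all.
Check: all required cells visited; 7 ≤ 7 moves.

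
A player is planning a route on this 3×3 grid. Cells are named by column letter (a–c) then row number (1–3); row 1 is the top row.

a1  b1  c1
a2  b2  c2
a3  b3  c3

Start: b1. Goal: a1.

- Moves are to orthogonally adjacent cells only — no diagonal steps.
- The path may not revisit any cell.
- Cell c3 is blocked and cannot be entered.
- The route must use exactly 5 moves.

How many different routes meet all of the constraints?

Need simple routes of exactly 5 moves from b1 to a1 (Manhattan distance 1, so 2 moves are spent on a detour and 2 undoing it).
Enumerating: b1 b2 b3 a3 a2 a1 | b1 c1 c2 b2 a2 a1.
That gives 2 routes.

2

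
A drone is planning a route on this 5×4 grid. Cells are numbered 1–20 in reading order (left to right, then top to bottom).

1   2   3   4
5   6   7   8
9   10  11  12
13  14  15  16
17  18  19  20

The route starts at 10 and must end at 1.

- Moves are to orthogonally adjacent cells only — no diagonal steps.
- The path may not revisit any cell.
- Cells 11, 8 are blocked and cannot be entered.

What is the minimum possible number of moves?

3

The Manhattan distance from 10 to 1 is |3−1| + |2−1| = 3, so at least 3 moves are needed.
A route of 3 moves achieves this: 10 → 6 → 2 → 1.
Since 3 matches the lower bound, it is optimal.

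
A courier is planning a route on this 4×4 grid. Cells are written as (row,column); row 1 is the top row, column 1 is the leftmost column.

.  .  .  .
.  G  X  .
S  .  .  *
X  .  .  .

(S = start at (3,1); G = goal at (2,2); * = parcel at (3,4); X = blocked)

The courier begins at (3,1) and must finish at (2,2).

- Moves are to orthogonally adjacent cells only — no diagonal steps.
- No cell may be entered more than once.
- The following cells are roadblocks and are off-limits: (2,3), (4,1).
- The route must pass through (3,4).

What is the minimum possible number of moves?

8

Any route passes through (3,4) somewhere between (3,1) and (2,2). Summing Manhattan distances along the two legs ((3,1) → (3,4) → (2,2)) gives a lower bound of 3 + 3 = 6 moves.
The shortest route satisfying every rule uses 8 moves: (3,1) → (3,2) → (3,3) → (3,4) → (2,4) → (1,4) → (1,3) → (1,2) → (2,2).
The bound of 6 isn't tight here; checking systematically, no route of length 6 through 7 satisfies every constraint, so 8 is the minimum.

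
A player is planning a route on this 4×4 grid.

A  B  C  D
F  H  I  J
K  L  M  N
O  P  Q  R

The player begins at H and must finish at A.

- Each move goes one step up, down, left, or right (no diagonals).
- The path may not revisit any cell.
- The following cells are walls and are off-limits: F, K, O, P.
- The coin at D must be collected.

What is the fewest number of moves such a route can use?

6

Any route passes through D somewhere between H and A. Summing Manhattan distances along the two legs (H → D → A) gives a lower bound of 3 + 3 = 6 moves.
A route of 6 moves achieves this: H → I → J → D → C → B → A.
Since 6 matches the lower bound, it is optimal.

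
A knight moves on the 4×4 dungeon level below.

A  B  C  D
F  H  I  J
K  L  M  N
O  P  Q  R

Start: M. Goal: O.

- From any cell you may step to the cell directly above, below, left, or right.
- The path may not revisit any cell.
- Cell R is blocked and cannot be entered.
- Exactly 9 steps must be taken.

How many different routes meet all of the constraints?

Need simple routes of exactly 9 moves from M to O (Manhattan distance 3, so 3 moves are spent on a detour and 3 undoing it).
Branch systematically from the start, pruning whenever the remaining move budget drops below the Manhattan distance to O or differs from it in parity. Grouping the completions by first move — via I: 9; via Q: 1; via L: 1; via N: 13 — and summing: 9 + 1 + 1 + 13 = 24.
That gives 24 routes.

24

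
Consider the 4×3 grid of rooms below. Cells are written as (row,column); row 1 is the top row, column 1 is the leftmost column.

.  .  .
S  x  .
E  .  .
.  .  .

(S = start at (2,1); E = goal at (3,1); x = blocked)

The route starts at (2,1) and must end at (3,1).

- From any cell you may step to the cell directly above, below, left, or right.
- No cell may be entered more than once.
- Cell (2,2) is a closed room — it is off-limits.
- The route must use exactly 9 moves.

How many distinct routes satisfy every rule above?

Need simple routes of exactly 9 moves from (2,1) to (3,1) (Manhattan distance 1, so 4 moves are spent on a detour and 4 undoing it).
Enumerating: (2,1) (1,1) (1,2) (1,3) (2,3) (3,3) (4,3) (4,2) (3,2) (3,1) | (2,1) (1,1) (1,2) (1,3) (2,3) (3,3) (4,3) (4,2) (4,1) (3,1) | (2,1) (1,1) (1,2) (1,3) (2,3) (3,3) (3,2) (4,2) (4,1) (3,1).
That gives 3 routes.

3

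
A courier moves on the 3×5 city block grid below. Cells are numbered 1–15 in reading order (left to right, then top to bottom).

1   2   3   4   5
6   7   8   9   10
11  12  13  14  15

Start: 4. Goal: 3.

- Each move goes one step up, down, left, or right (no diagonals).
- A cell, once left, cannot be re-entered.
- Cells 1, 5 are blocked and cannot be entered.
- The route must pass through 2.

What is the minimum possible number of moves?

5

Any route passes through 2 somewhere between 4 and 3. Summing Manhattan distances along the two legs (4 → 2 → 3) gives a lower bound of 2 + 1 = 3 moves.
The shortest route satisfying every rule uses 5 moves: 4 → 9 → 8 → 7 → 2 → 3.
The bound of 3 isn't tight here; checking systematically, no route of length 3 through 4 satisfies every constraint, so 5 is the minimum.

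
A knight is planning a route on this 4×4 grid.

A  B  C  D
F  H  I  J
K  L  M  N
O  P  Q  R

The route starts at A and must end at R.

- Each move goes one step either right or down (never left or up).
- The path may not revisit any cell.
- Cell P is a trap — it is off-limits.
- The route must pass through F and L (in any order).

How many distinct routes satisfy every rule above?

A right/down-only route from A to R makes exactly 3 down-moves and 3 right-moves in some order.
With no other constraints that would be C(6,3) = 20 routes.
A monotone route can only reach the required cells in the order F, L, so split there and multiply the segment counts (each segment already excludes blocked cells): A→F: 1; F→L: 2; L→R: 2; product = 4.
That gives 4 routes.

4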